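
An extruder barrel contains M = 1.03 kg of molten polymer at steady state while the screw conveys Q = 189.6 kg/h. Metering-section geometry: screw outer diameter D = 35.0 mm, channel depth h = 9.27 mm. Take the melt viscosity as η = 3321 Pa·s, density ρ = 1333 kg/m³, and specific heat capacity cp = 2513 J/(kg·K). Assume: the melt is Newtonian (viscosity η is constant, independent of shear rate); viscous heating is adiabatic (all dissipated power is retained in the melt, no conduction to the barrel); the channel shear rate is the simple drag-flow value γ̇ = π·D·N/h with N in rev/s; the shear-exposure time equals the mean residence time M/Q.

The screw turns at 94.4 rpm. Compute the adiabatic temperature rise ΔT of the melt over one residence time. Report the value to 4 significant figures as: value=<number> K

value=6.753 K

Throughput in SI: Q_s = 189.6 kg/h ÷ 3600 s/h = 0.0526667 kg/s
t_res = M / Q_s = 1.03 ÷ 0.0526667 = 19.557 s
Geometry in metres: D = 35.0 mm → 0.035 m, h = 9.27 mm → 0.00927 m; screw speed N = 94.4 rpm = 1.57333 rev/s
γ̇ = π D N / h = (π)(0.035)(1.57333) / 0.00927 = 18.662 s⁻¹
ΔT = η·γ̇²·t_res/(ρ·cp) = [3321 × 18.662² × 19.557] / [1333 × 2513] = 6.75251 K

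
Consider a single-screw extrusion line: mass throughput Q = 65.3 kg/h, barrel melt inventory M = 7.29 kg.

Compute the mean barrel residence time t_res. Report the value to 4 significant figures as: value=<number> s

value=401.9 s

Convert throughput: Q = 65.3 kg/h = 65.3/3600 = 0.0181389 kg/s
Mean residence time: t_res = M/Q_s = 7.29 kg / 0.0181389 kg/s = 401.899 s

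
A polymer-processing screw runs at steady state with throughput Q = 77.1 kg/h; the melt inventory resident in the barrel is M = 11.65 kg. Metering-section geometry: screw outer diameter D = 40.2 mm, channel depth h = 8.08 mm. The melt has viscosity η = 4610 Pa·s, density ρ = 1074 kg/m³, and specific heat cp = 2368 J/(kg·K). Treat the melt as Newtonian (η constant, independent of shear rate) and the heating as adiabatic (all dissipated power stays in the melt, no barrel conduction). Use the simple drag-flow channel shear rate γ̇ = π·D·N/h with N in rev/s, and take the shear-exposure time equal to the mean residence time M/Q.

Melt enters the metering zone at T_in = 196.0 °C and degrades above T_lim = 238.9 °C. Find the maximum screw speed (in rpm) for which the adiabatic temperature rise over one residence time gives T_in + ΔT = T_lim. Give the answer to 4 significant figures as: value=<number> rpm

Throughput in SI: Q_s = 77.1 kg/h ÷ 3600 s/h = 0.0214167 kg/s
Mean residence time: t_res = M/Q_s = 11.65 kg / 0.0214167 kg/s = 543.969 s
Geometry in SI: D = 40.2 mm → 0.0402 m, h = 8.08 mm → 0.00808 m
ΔT_a = T_lim − T_in = 238.9 °C − 196.0 °C = 42.9 K
γ̇_max² = ΔT_a·ρ·cp/(η·t_res) = 42.9·1074·2368/(4610·543.969) = 43.5079 s⁻²
γ̇_max = sqrt(43.5079) = 6.59605 s⁻¹
N_max = γ̇_max h / (πD) = 6.59605·0.00808/(π·0.0402) = 0.422007 rev/s → ×60 = 25.3204 rpm

value=25.32 rpm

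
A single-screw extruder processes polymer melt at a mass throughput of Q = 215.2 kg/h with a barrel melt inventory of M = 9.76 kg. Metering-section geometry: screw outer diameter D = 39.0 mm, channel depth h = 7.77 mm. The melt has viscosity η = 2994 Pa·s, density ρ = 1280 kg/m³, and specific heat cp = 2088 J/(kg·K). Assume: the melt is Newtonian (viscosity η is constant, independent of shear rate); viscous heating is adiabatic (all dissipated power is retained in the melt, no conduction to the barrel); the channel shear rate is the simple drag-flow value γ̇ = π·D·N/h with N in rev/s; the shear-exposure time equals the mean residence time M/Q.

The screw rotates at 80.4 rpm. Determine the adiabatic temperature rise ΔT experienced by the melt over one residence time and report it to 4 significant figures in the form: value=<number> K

value=81.66 K

Throughput in SI: Q_s = 215.2 kg/h ÷ 3600 s/h = 0.0597778 kg/s
Mean residence time: t_res = M/Q_s = 9.76 kg / 0.0597778 kg/s = 163.271 s
Geometry in metres: D = 39.0 mm → 0.039 m, h = 7.77 mm → 0.00777 m; screw speed N = 80.4 rpm = 1.34 rev/s
γ̇ = π·D·N / h = π · 0.039 · 1.34 / 0.00777 = 21.1299 s⁻¹
ΔT = η·γ̇²·t_res/(ρ·cp) = [2994 × 21.1299² × 163.271] / [1280 × 2088] = 81.6616 K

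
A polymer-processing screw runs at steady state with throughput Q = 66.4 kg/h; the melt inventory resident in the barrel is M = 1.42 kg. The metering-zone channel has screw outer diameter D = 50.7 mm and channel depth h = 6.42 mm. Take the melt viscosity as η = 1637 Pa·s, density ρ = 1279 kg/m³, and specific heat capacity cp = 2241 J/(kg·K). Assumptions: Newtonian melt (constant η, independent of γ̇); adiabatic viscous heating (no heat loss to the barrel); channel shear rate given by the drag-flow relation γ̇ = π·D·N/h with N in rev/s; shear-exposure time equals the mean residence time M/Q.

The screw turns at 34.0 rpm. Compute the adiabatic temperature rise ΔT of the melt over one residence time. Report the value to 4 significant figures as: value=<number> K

Throughput in SI: Q_s = 66.4 kg/h ÷ 3600 s/h = 0.0184444 kg/s
t_res = M / Q_s = 1.42 ÷ 0.0184444 = 76.988 s
Geometry in metres: D = 50.7 mm → 0.0507 m, h = 6.42 mm → 0.00642 m; screw speed N = 34.0 rpm = 0.566667 rev/s
γ̇ = π D N / h = (π)(0.0507)(0.566667) / 0.00642 = 14.0589 s⁻¹
ΔT = η·γ̇²·t_res / (ρ·cp) = 1637 · (14.0589)² · 76.988 / (1279 · 2241) = 8.6908 K

value=8.691 K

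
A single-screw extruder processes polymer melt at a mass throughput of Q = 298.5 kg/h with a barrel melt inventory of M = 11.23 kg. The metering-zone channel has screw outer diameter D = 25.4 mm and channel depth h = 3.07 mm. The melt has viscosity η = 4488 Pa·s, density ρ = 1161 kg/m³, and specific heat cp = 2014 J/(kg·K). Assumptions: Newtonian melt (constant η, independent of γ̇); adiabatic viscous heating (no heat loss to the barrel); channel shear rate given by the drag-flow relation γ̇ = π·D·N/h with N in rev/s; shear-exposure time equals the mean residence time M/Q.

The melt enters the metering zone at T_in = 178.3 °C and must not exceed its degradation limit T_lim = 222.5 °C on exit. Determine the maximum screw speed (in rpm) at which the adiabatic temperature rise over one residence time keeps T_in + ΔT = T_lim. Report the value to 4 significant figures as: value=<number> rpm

Throughput in SI: Q_s = 298.5 kg/h ÷ 3600 s/h = 0.0829167 kg/s
Mean residence time: t_res = M/Q_s = 11.23 kg / 0.0829167 kg/s = 135.437 s
D = 25.4 mm = 0.0254 m;  h = 3.07 mm = 0.00307 m
ΔT_a = T_lim − T_in = 222.5 − 178.3 = 44.2 K
Invert ΔT = ηγ̇²t_res/(ρcp) for γ̇: γ̇_max² = ΔT_a ρ cp / (η t_res) = 44.2·1161·2014 / (4488·135.437) = 170.029 s⁻²
γ̇_max = sqrt(170.029) = 13.0395 s⁻¹
Solve γ̇ = πDN/h for N: N_max = γ̇_max·h/(π·D) = 13.0395 × 0.00307 / (π × 0.0254) = 0.501668 rev/s = 30.1001 rpm

value=30.10 rpm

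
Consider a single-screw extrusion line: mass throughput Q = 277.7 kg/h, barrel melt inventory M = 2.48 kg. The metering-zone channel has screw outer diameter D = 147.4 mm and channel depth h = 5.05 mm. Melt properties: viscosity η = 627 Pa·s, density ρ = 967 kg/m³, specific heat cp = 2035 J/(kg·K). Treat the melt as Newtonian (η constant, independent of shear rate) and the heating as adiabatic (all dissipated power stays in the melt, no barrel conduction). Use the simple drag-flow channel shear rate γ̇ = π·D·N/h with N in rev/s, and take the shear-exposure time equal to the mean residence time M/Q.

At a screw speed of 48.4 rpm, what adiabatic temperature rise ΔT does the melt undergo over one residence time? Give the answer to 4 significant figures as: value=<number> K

value=56.05 K

Convert throughput: Q = 277.7 kg/h = 277.7/3600 = 0.0771389 kg/s
t_res = M / Q_s = 2.48 / 0.0771389 = 32.1498 s
Geometry in metres: D = 147.4 mm → 0.1474 m, h = 5.05 mm → 0.00505 m; screw speed N = 48.4 rpm = 0.806667 rev/s
Shear rate: γ̇ = πDN/h = π·0.1474·0.806667/0.00505 = 73.9691 s⁻¹
ΔT = η·γ̇²·t_res/(ρ·cp) = [627 × 73.9691² × 32.1498] / [967 × 2035] = 56.0474 K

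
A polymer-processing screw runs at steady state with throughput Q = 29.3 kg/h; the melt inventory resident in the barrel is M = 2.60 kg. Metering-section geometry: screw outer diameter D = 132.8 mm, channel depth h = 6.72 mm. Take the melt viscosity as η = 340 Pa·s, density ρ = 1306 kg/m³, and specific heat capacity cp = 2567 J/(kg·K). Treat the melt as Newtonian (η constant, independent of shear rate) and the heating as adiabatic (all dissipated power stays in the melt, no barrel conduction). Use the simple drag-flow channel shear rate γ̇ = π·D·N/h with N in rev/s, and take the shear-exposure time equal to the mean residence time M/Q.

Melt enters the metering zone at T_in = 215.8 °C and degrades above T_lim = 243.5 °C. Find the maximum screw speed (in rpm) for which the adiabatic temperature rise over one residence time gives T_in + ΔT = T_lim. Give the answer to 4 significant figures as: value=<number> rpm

Q_s = Q / 3600 = 29.3 / 3600 = 0.00813889 kg/s
Mean residence time: t_res = M/Q_s = 2.60 kg / 0.00813889 kg/s = 319.454 s
Convert to metres: D = 0.1328 m, h = 0.00672 m
ΔT_a = T_lim − T_in = 243.5 °C − 215.8 °C = 27.7 K
γ̇_max² = ΔT_a·ρ·cp / (η·t_res) = [27.7 × 1306 × 2567] / [340 × 319.454] = 854.991 s⁻²
γ̇_max = sqrt(854.991) = 29.2402 s⁻¹
N_max = γ̇_max h / (πD) = 29.2402·0.00672/(π·0.1328) = 0.47098 rev/s → ×60 = 28.2588 rpm

value=28.26 rpm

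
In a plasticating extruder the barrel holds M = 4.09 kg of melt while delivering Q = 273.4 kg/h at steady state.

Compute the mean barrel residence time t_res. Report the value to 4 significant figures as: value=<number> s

value=53.86 s

Q_s = Q / 3600 = 273.4 / 3600 = 0.0759444 kg/s
t_res = M / Q_s = 4.09 / 0.0759444 = 53.8552 s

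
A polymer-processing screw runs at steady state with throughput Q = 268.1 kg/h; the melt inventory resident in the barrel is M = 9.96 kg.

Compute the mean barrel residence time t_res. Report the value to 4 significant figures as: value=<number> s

Throughput in SI: Q_s = 268.1 kg/h ÷ 3600 s/h = 0.0744722 kg/s
Mean residence time: t_res = M/Q_s = 9.96 kg / 0.0744722 kg/s = 133.741 s

value=133.7 s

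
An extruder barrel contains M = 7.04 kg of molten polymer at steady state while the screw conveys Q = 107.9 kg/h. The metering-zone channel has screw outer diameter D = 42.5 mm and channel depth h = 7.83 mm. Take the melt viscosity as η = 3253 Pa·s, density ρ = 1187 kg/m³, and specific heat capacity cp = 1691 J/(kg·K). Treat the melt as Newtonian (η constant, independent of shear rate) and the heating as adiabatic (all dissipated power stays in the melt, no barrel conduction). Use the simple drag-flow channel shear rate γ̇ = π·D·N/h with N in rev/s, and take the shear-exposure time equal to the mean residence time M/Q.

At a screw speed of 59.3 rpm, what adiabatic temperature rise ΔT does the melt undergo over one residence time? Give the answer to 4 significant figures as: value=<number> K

Throughput in SI: Q_s = 107.9 kg/h ÷ 3600 s/h = 0.0299722 kg/s
Mean residence time: t_res = M/Q_s = 7.04 kg / 0.0299722 kg/s = 234.884 s
D = 42.5 mm = 0.0425 m;  h = 7.83 mm = 0.00783 m;  N = 59.3 rpm / 60 = 0.988333 rev/s
Shear rate: γ̇ = πDN/h = π·0.0425·0.988333/0.00783 = 16.8531 s⁻¹
ΔT = η·γ̇²·t_res / (ρ·cp) = 3253 · (16.8531)² · 234.884 / (1187 · 1691) = 108.12 K

value=108.1 K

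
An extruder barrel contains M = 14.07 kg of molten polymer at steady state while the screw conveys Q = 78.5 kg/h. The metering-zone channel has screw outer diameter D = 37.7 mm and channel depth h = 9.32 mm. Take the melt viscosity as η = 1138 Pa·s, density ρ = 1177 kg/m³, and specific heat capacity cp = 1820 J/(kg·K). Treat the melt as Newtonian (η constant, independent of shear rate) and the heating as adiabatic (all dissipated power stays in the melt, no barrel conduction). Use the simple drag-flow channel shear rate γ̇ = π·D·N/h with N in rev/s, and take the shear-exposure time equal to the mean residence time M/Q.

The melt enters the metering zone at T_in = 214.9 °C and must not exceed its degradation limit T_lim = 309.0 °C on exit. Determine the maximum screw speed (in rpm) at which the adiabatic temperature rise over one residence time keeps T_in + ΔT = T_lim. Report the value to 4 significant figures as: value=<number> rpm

value=78.23 rpm

Throughput in SI: Q_s = 78.5 kg/h ÷ 3600 s/h = 0.0218056 kg/s
Mean residence time: t_res = M/Q_s = 14.07 kg / 0.0218056 kg/s = 645.248 s
Convert to metres: D = 0.0377 m, h = 0.00932 m
ΔT_a = T_lim − T_in = 309.0 − 214.9 = 94.1 K
γ̇_max² = ΔT_a·ρ·cp / (η·t_res) = [94.1 × 1177 × 1820] / [1138 × 645.248] = 274.516 s⁻²
γ̇_max = sqrt(274.516) = 16.5685 s⁻¹
N_max = γ̇_max·h / (π·D) = 16.5685 · 0.00932 / (π · 0.0377) = 1.30379 rev/s = 78.2276 rpm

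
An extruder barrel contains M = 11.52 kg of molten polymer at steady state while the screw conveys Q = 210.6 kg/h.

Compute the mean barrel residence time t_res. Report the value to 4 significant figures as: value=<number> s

Convert throughput: Q = 210.6 kg/h = 210.6/3600 = 0.0585 kg/s
t_res = M / Q_s = 11.52 ÷ 0.0585 = 196.923 s

value=196.9 s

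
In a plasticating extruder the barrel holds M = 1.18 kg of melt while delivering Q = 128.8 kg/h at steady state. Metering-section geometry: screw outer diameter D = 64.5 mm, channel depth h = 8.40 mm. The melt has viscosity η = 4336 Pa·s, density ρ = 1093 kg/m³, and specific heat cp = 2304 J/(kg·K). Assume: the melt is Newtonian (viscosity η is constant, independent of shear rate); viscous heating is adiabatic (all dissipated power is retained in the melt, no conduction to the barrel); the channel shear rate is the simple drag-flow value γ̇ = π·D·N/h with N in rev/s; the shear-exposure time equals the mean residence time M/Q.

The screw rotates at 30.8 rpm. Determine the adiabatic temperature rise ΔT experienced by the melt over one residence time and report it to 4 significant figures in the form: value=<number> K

value=8.708 K

Convert throughput: Q = 128.8 kg/h = 128.8/3600 = 0.0357778 kg/s
t_res = M / Q_s = 1.18 / 0.0357778 = 32.9814 s
D = 64.5 mm = 0.0645 m;  h = 8.40 mm = 0.0084 m;  N = 30.8 rpm / 60 = 0.513333 rev/s
γ̇ = π·D·N / h = π · 0.0645 · 0.513333 / 0.0084 = 12.3831 s⁻¹
ΔT = η·γ̇²·t_res / (ρ·cp) = 4336 · (12.3831)² · 32.9814 / (1093 · 2304) = 8.70793 K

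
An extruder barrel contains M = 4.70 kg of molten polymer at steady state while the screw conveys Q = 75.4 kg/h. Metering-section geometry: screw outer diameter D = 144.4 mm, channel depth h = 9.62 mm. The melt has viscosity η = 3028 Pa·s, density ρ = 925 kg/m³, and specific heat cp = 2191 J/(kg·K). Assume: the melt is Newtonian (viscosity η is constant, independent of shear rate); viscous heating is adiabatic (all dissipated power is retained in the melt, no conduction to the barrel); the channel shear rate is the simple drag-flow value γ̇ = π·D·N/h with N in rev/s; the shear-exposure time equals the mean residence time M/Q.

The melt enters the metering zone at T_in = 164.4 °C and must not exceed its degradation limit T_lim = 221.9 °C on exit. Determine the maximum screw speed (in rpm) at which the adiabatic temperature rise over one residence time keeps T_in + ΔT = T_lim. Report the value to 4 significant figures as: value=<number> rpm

value=16.66 rpm

Throughput in SI: Q_s = 75.4 kg/h ÷ 3600 s/h = 0.0209444 kg/s
Mean residence time: t_res = M/Q_s = 4.70 kg / 0.0209444 kg/s = 224.403 s
D = 144.4 mm = 0.1444 m;  h = 9.62 mm = 0.00962 m
ΔT_a = T_lim − T_in = 221.9 − 164.4 = 57.5 K
γ̇_max² = ΔT_a·ρ·cp / (η·t_res) = [57.5 × 925 × 2191] / [3028 × 224.403] = 171.501 s⁻²
γ̇_max = √171.501 = 13.0958 s⁻¹
Solve γ̇ = πDN/h for N: N_max = γ̇_max·h/(π·D) = 13.0958 × 0.00962 / (π × 0.1444) = 0.27771 rev/s = 16.6626 rpm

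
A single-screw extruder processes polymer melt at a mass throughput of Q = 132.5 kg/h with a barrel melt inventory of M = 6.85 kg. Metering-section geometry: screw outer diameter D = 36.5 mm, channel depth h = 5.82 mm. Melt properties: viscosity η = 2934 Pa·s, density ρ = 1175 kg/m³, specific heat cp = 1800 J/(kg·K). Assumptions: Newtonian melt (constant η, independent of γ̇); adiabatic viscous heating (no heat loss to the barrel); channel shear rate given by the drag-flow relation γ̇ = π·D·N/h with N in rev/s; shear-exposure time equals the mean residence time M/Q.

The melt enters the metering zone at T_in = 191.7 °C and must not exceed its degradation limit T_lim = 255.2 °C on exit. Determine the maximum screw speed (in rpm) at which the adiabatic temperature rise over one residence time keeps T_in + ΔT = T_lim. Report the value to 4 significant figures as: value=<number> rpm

Convert throughput: Q = 132.5 kg/h = 132.5/3600 = 0.0368056 kg/s
Mean residence time: t_res = M/Q_s = 6.85 kg / 0.0368056 kg/s = 186.113 s
Convert to metres: D = 0.0365 m, h = 0.00582 m
ΔT_a = T_lim − T_in = 255.2 °C − 191.7 °C = 63.5 K
γ̇_max² = ΔT_a·ρ·cp/(η·t_res) = 63.5·1175·1800/(2934·186.113) = 245.95 s⁻²
Take the square root: γ̇_max = √(245.95) = 15.6828 s⁻¹
Solve γ̇ = πDN/h for N: N_max = γ̇_max·h/(π·D) = 15.6828 × 0.00582 / (π × 0.0365) = 0.795983 rev/s = 47.759 rpm

value=47.76 rpm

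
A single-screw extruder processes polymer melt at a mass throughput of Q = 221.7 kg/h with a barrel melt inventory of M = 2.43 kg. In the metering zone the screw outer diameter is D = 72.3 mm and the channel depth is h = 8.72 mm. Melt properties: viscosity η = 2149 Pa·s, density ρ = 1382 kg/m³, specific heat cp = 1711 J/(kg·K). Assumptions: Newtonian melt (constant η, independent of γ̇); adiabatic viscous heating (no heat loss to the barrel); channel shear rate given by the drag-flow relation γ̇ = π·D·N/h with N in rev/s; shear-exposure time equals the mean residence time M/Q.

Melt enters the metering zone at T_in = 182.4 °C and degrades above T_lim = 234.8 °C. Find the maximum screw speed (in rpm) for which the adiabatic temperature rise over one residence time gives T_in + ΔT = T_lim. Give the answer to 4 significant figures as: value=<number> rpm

value=88.05 rpm

Throughput in SI: Q_s = 221.7 kg/h ÷ 3600 s/h = 0.0615833 kg/s
Mean residence time: t_res = M/Q_s = 2.43 kg / 0.0615833 kg/s = 39.4587 s
Convert to metres: D = 0.0723 m, h = 0.00872 m
Allowable rise: ΔT_a = T_lim − T_in = 234.8 − 182.4 = 52.4 K
γ̇_max² = ΔT_a·ρ·cp / (η·t_res) = [52.4 × 1382 × 1711] / [2149 × 39.4587] = 1461.2 s⁻²
γ̇_max = √1461.2 = 38.2257 s⁻¹
N_max = γ̇_max·h / (π·D) = 38.2257 · 0.00872 / (π · 0.0723) = 1.46752 rev/s = 88.051 rpm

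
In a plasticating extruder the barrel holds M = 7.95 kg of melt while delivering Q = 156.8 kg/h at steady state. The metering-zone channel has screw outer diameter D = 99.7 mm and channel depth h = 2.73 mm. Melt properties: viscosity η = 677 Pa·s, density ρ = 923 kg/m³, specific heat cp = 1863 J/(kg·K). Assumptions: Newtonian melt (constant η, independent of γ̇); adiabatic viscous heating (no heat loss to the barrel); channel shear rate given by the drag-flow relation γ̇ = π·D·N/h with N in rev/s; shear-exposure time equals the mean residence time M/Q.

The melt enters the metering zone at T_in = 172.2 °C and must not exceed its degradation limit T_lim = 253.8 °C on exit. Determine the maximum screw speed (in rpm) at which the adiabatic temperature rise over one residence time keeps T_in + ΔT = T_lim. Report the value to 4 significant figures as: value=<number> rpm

Convert throughput: Q = 156.8 kg/h = 156.8/3600 = 0.0435556 kg/s
t_res = M / Q_s = 7.95 / 0.0435556 = 182.526 s
D = 99.7 mm = 0.0997 m;  h = 2.73 mm = 0.00273 m
ΔT_a = T_lim − T_in = 253.8 − 172.2 = 81.6 K
γ̇_max² = ΔT_a·ρ·cp/(η·t_res) = 81.6·923·1863/(677·182.526) = 1135.51 s⁻²
γ̇_max = sqrt(1135.51) = 33.6974 s⁻¹
N_max = γ̇_max·h / (π·D) = 33.6974 · 0.00273 / (π · 0.0997) = 0.293707 rev/s = 17.6224 rpm

value=17.62 rpm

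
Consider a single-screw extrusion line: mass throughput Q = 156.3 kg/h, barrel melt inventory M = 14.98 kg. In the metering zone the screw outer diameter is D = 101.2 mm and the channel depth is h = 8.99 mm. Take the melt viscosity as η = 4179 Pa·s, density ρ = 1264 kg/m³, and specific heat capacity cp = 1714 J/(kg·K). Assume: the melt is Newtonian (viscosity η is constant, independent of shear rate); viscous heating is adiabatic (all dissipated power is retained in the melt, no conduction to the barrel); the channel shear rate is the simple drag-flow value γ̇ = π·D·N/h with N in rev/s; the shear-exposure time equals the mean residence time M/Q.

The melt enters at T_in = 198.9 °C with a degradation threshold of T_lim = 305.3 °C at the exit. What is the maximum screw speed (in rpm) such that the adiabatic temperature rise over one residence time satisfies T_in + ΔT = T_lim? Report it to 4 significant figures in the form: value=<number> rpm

Convert throughput: Q = 156.3 kg/h = 156.3/3600 = 0.0434167 kg/s
t_res = M / Q_s = 14.98 ÷ 0.0434167 = 345.029 s
Convert to metres: D = 0.1012 m, h = 0.00899 m
ΔT_a = T_lim − T_in = 305.3 °C − 198.9 °C = 106.4 K
γ̇_max² = ΔT_a·ρ·cp/(η·t_res) = 106.4·1264·1714/(4179·345.029) = 159.872 s⁻²
γ̇_max = √159.872 = 12.644 s⁻¹
Solve γ̇ = πDN/h for N: N_max = γ̇_max·h/(π·D) = 12.644 × 0.00899 / (π × 0.1012) = 0.357532 rev/s = 21.4519 rpm

value=21.45 rpm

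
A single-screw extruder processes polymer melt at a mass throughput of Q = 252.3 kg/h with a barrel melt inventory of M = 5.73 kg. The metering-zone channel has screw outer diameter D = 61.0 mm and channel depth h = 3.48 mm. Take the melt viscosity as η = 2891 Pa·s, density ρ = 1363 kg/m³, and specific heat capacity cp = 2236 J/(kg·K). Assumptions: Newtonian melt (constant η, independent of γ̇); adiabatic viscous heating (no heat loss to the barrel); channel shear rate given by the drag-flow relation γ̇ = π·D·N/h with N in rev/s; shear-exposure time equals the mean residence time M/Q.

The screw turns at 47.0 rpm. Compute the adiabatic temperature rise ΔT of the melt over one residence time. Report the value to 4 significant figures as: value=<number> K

value=144.3 K

Convert throughput: Q = 252.3 kg/h = 252.3/3600 = 0.0700833 kg/s
t_res = M / Q_s = 5.73 / 0.0700833 = 81.7598 s
Geometry in metres: D = 61.0 mm → 0.061 m, h = 3.48 mm → 0.00348 m; screw speed N = 47.0 rpm = 0.783333 rev/s
γ̇ = π·D·N / h = π · 0.061 · 0.783333 / 0.00348 = 43.1367 s⁻¹
ΔT = η·γ̇²·t_res / (ρ·cp) = 2891 · (43.1367)² · 81.7598 / (1363 · 2236) = 144.316 K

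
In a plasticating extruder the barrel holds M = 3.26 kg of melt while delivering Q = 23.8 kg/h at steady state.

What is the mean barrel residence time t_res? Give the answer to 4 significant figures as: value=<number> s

value=493.1 s

Q_s = Q / 3600 = 23.8 / 3600 = 0.00661111 kg/s
t_res = M / Q_s = 3.26 / 0.00661111 = 493.109 s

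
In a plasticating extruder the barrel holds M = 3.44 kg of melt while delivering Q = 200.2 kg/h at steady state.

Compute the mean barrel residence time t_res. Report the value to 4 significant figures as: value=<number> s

Convert throughput: Q = 200.2 kg/h = 200.2/3600 = 0.0556111 kg/s
t_res = M / Q_s = 3.44 ÷ 0.0556111 = 61.8581 s

value=61.86 s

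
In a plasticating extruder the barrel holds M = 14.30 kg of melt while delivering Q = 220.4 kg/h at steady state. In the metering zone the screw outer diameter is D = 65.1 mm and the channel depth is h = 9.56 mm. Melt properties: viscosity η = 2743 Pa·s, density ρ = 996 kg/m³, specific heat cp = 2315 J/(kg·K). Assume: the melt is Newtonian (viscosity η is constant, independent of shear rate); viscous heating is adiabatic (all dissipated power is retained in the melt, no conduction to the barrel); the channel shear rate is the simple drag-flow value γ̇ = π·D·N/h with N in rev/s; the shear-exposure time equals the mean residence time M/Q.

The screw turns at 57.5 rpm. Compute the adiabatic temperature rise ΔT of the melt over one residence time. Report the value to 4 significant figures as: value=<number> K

value=116.8 K

Throughput in SI: Q_s = 220.4 kg/h ÷ 3600 s/h = 0.0612222 kg/s
Mean residence time: t_res = M/Q_s = 14.30 kg / 0.0612222 kg/s = 233.575 s
D = 65.1 mm = 0.0651 m;  h = 9.56 mm = 0.00956 m;  N = 57.5 rpm / 60 = 0.958333 rev/s
Shear rate: γ̇ = πDN/h = π·0.0651·0.958333/0.00956 = 20.5017 s⁻¹
Adiabatic rise: ΔT = η γ̇² t_res / (ρ cp) = 2743·(20.5017)²·233.575 / (996·2315) = 116.794 K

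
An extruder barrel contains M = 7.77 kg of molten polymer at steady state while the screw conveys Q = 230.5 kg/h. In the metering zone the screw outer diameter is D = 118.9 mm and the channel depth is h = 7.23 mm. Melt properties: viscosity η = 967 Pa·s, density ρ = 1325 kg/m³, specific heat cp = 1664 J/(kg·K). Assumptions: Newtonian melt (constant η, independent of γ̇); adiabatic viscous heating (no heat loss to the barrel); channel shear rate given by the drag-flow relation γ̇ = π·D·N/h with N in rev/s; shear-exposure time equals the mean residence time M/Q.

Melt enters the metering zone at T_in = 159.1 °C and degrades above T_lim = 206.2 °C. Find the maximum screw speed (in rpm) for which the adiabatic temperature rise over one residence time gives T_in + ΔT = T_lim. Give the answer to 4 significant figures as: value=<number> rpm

value=34.55 rpm

Q_s = Q / 3600 = 230.5 / 3600 = 0.0640278 kg/s
t_res = M / Q_s = 7.77 / 0.0640278 = 121.354 s
Convert to metres: D = 0.1189 m, h = 0.00723 m
Allowable rise: ΔT_a = T_lim − T_in = 206.2 − 159.1 = 47.1 K
γ̇_max² = ΔT_a·ρ·cp / (η·t_res) = [47.1 × 1325 × 1664] / [967 × 121.354] = 884.934 s⁻²
γ̇_max = sqrt(884.934) = 29.7478 s⁻¹
Solve γ̇ = πDN/h for N: N_max = γ̇_max·h/(π·D) = 29.7478 × 0.00723 / (π × 0.1189) = 0.575787 rev/s = 34.5472 rpm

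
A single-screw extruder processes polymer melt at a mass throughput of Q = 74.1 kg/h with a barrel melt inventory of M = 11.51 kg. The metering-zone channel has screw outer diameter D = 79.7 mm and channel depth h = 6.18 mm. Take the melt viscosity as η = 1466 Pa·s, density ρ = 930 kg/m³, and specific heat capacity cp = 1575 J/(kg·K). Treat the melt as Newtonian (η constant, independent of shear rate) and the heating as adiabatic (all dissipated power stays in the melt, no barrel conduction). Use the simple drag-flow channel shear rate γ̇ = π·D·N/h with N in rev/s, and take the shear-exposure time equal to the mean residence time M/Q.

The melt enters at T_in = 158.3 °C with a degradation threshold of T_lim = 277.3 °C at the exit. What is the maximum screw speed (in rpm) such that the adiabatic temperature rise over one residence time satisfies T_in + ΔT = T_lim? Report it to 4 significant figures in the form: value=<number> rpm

Q_s = Q / 3600 = 74.1 / 3600 = 0.0205833 kg/s
t_res = M / Q_s = 11.51 ÷ 0.0205833 = 559.19 s
Geometry in SI: D = 79.7 mm → 0.0797 m, h = 6.18 mm → 0.00618 m
ΔT_a = T_lim − T_in = 277.3 − 158.3 = 119 K
Invert ΔT = ηγ̇²t_res/(ρcp) for γ̇: γ̇_max² = ΔT_a ρ cp / (η t_res) = 119·930·1575 / (1466·559.19) = 212.626 s⁻²
Take the square root: γ̇_max = √(212.626) = 14.5817 s⁻¹
N_max = γ̇_max h / (πD) = 14.5817·0.00618/(π·0.0797) = 0.359906 rev/s → ×60 = 21.5943 rpm

value=21.59 rpm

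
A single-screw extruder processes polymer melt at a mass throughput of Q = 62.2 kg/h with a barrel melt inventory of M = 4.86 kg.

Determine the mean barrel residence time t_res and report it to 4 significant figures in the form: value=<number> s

Throughput in SI: Q_s = 62.2 kg/h ÷ 3600 s/h = 0.0172778 kg/s
t_res = M / Q_s = 4.86 / 0.0172778 = 281.286 s

value=281.3 s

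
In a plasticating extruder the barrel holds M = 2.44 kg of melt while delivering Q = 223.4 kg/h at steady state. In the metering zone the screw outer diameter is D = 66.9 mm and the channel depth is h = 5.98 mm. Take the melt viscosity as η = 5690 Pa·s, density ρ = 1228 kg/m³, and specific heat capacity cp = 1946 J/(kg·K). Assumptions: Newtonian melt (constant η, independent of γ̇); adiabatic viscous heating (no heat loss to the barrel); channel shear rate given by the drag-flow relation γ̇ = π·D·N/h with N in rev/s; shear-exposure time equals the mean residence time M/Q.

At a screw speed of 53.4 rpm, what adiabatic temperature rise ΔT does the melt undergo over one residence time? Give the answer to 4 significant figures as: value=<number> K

Throughput in SI: Q_s = 223.4 kg/h ÷ 3600 s/h = 0.0620556 kg/s
t_res = M / Q_s = 2.44 ÷ 0.0620556 = 39.3196 s
Geometry in metres: D = 66.9 mm → 0.0669 m, h = 5.98 mm → 0.00598 m; screw speed N = 53.4 rpm = 0.89 rev/s
Shear rate: γ̇ = πDN/h = π·0.0669·0.89/0.00598 = 31.2799 s⁻¹
ΔT = η·γ̇²·t_res/(ρ·cp) = [5690 × 31.2799² × 39.3196] / [1228 × 1946] = 91.603 K

value=91.60 K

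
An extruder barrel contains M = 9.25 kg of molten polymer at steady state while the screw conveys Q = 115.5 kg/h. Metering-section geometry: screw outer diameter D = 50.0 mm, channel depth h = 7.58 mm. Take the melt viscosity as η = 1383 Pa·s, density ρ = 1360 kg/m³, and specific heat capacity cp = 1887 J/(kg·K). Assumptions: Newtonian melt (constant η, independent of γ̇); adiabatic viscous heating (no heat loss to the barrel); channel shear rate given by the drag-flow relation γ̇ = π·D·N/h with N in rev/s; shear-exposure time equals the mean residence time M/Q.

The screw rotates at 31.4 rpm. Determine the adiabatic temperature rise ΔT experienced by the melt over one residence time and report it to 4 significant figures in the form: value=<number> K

Q_s = Q / 3600 = 115.5 / 3600 = 0.0320833 kg/s
t_res = M / Q_s = 9.25 / 0.0320833 = 288.312 s
Convert to SI: D = 0.05 m, h = 0.00758 m, N = 31.4/60 = 0.523333 rev/s
Shear rate: γ̇ = πDN/h = π·0.05·0.523333/0.00758 = 10.845 s⁻¹
ΔT = η·γ̇²·t_res / (ρ·cp) = 1383 · (10.845)² · 288.312 / (1360 · 1887) = 18.2739 K

value=18.27 K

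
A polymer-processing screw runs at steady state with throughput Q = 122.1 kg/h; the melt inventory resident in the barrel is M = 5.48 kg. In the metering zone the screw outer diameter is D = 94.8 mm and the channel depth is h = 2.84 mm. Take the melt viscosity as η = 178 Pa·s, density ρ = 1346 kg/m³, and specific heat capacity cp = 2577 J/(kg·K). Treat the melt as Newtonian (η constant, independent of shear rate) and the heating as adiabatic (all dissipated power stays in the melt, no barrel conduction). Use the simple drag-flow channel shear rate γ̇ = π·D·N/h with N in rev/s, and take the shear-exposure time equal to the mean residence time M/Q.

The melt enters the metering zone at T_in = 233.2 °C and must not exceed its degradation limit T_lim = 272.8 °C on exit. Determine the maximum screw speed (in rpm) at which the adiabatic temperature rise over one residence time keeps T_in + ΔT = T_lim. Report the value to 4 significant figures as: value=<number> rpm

Convert throughput: Q = 122.1 kg/h = 122.1/3600 = 0.0339167 kg/s
t_res = M / Q_s = 5.48 ÷ 0.0339167 = 161.572 s
Geometry in SI: D = 94.8 mm → 0.0948 m, h = 2.84 mm → 0.00284 m
ΔT_a = T_lim − T_in = 272.8 °C − 233.2 °C = 39.6 K
γ̇_max² = ΔT_a·ρ·cp / (η·t_res) = [39.6 × 1346 × 2577] / [178 × 161.572] = 4776.03 s⁻²
γ̇_max = √4776.03 = 69.1088 s⁻¹
N_max = γ̇_max·h / (π·D) = 69.1088 · 0.00284 / (π · 0.0948) = 0.659013 rev/s = 39.5408 rpm

value=39.54 rpm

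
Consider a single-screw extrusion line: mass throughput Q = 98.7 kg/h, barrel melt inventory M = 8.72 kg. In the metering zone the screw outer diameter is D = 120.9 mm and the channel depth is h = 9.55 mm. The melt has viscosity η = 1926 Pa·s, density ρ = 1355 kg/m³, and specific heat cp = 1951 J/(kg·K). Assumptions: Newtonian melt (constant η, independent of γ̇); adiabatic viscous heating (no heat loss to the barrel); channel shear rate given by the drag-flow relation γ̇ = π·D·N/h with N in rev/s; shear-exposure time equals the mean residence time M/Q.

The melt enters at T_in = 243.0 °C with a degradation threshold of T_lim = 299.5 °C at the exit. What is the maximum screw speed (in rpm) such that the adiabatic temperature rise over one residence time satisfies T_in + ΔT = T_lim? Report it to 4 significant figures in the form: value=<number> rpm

value=23.56 rpm

Convert throughput: Q = 98.7 kg/h = 98.7/3600 = 0.0274167 kg/s
t_res = M / Q_s = 8.72 ÷ 0.0274167 = 318.055 s
D = 120.9 mm = 0.1209 m;  h = 9.55 mm = 0.00955 m
ΔT_a = T_lim − T_in = 299.5 °C − 243.0 °C = 56.5 K
Invert ΔT = ηγ̇²t_res/(ρcp) for γ̇: γ̇_max² = ΔT_a ρ cp / (η t_res) = 56.5·1355·1951 / (1926·318.055) = 243.83 s⁻²
γ̇_max = sqrt(243.83) = 15.6151 s⁻¹
N_max = γ̇_max h / (πD) = 15.6151·0.00955/(π·0.1209) = 0.392618 rev/s → ×60 = 23.5571 rpm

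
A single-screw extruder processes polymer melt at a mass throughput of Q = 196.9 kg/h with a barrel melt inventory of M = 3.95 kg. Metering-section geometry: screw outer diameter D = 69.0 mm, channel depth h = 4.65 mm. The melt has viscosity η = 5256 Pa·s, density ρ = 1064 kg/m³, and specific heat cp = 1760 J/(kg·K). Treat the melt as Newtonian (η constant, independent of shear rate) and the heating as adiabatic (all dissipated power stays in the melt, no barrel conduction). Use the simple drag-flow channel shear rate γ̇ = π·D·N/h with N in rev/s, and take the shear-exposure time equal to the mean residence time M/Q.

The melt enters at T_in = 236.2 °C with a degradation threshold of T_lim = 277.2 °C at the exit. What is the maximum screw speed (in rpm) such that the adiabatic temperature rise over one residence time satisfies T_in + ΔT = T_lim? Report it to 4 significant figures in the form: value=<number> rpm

value=18.30 rpm

Convert throughput: Q = 196.9 kg/h = 196.9/3600 = 0.0546944 kg/s
t_res = M / Q_s = 3.95 ÷ 0.0546944 = 72.2194 s
Convert to metres: D = 0.069 m, h = 0.00465 m
Allowable rise: ΔT_a = T_lim − T_in = 277.2 − 236.2 = 41 K
γ̇_max² = ΔT_a·ρ·cp/(η·t_res) = 41·1064·1760/(5256·72.2194) = 202.269 s⁻²
Take the square root: γ̇_max = √(202.269) = 14.2221 s⁻¹
Solve γ̇ = πDN/h for N: N_max = γ̇_max·h/(π·D) = 14.2221 × 0.00465 / (π × 0.069) = 0.305083 rev/s = 18.305 rpm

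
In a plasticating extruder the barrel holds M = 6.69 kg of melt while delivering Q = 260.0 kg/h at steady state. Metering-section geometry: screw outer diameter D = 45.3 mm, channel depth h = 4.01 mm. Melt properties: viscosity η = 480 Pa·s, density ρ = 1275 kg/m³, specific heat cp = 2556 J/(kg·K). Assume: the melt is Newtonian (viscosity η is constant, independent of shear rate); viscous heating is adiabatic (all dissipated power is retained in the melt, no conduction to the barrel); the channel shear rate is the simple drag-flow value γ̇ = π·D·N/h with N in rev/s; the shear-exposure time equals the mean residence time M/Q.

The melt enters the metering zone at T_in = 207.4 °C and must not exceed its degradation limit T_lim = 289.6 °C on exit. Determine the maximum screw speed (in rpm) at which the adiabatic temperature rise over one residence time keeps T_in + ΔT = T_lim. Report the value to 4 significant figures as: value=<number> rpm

value=131.2 rpm

Convert throughput: Q = 260.0 kg/h = 260.0/3600 = 0.0722222 kg/s
t_res = M / Q_s = 6.69 ÷ 0.0722222 = 92.6308 s
Geometry in SI: D = 45.3 mm → 0.0453 m, h = 4.01 mm → 0.00401 m
ΔT_a = T_lim − T_in = 289.6 °C − 207.4 °C = 82.2 K
γ̇_max² = ΔT_a·ρ·cp/(η·t_res) = 82.2·1275·2556/(480·92.6308) = 6024.85 s⁻²
γ̇_max = √6024.85 = 77.6199 s⁻¹
N_max = γ̇_max·h / (π·D) = 77.6199 · 0.00401 / (π · 0.0453) = 2.1871 rev/s = 131.226 rpm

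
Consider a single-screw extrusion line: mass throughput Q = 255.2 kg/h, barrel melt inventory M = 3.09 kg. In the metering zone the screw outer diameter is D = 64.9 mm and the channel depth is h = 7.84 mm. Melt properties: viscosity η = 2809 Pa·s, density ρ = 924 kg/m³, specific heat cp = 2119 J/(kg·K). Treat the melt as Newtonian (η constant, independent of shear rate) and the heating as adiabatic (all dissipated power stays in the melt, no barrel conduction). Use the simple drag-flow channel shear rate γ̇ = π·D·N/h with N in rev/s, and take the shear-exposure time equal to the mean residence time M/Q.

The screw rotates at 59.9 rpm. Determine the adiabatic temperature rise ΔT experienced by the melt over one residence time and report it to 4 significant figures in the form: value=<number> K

value=42.15 K

Convert throughput: Q = 255.2 kg/h = 255.2/3600 = 0.0708889 kg/s
t_res = M / Q_s = 3.09 ÷ 0.0708889 = 43.5893 s
D = 64.9 mm = 0.0649 m;  h = 7.84 mm = 0.00784 m;  N = 59.9 rpm / 60 = 0.998333 rev/s
γ̇ = π·D·N / h = π · 0.0649 · 0.998333 / 0.00784 = 25.963 s⁻¹
Adiabatic rise: ΔT = η γ̇² t_res / (ρ cp) = 2809·(25.963)²·43.5893 / (924·2119) = 42.1539 K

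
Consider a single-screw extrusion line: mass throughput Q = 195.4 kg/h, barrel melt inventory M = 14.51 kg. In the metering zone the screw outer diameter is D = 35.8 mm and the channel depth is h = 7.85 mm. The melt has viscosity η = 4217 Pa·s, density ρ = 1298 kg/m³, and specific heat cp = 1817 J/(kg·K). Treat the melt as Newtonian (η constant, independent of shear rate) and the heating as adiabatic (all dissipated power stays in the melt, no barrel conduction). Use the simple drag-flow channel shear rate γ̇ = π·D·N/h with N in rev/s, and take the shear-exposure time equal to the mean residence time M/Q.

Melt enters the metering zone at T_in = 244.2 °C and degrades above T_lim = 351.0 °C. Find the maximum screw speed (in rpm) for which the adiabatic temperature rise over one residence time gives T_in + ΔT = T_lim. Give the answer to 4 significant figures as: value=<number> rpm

Q_s = Q / 3600 = 195.4 / 3600 = 0.0542778 kg/s
Mean residence time: t_res = M/Q_s = 14.51 kg / 0.0542778 kg/s = 267.329 s
Convert to metres: D = 0.0358 m, h = 0.00785 m
ΔT_a = T_lim − T_in = 351.0 °C − 244.2 °C = 106.8 K
Invert ΔT = ηγ̇²t_res/(ρcp) for γ̇: γ̇_max² = ΔT_a ρ cp / (η t_res) = 106.8·1298·1817 / (4217·267.329) = 223.435 s⁻²
Take the square root: γ̇_max = √(223.435) = 14.9478 s⁻¹
Solve γ̇ = πDN/h for N: N_max = γ̇_max·h/(π·D) = 14.9478 × 0.00785 / (π × 0.0358) = 1.04331 rev/s = 62.5985 rpm

value=62.60 rpm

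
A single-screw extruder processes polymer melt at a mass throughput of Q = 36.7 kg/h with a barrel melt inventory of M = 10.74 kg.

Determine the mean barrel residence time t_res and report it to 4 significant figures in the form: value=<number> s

Q_s = Q / 3600 = 36.7 / 3600 = 0.0101944 kg/s
Mean residence time: t_res = M/Q_s = 10.74 kg / 0.0101944 kg/s = 1053.51 s

value=1054. s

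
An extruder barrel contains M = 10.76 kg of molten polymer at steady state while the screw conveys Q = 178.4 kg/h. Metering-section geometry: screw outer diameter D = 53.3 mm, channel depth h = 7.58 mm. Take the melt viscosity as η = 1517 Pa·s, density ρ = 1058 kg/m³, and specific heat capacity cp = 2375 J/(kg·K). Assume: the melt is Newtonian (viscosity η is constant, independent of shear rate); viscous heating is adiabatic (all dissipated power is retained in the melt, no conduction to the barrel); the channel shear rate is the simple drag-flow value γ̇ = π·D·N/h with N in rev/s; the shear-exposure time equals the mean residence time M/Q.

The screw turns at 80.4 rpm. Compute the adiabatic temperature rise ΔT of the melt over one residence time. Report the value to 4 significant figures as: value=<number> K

Q_s = Q / 3600 = 178.4 / 3600 = 0.0495556 kg/s
t_res = M / Q_s = 10.76 / 0.0495556 = 217.13 s
Convert to SI: D = 0.0533 m, h = 0.00758 m, N = 80.4/60 = 1.34 rev/s
γ̇ = π·D·N / h = π · 0.0533 · 1.34 / 0.00758 = 29.6014 s⁻¹
ΔT = η·γ̇²·t_res/(ρ·cp) = [1517 × 29.6014² × 217.13] / [1058 × 2375] = 114.863 K

value=114.9 K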